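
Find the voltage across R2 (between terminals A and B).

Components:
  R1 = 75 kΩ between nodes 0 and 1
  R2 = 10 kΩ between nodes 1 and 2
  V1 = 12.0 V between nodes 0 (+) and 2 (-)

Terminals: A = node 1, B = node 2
R1 and R2 are in series across V1 (node 0 → node 1 → node 2), and the output A–B is taken across R2, so this is a voltage divider.
Series current: I = V1/(R1 + R2) = 12/(75000 + 10000) = 12/85000 = 0.0001412 A
V_R2 = I × R2 = V1 × R2/(R1 + R2) = 12 × 10000/85000 = 1.412 V

Final answer: 1.412 V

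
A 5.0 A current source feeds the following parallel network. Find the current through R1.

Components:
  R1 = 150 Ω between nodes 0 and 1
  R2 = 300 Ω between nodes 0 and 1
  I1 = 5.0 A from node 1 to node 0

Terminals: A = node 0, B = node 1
All resistors sit directly between nodes 0 and 1, so they are in parallel and share one voltage V; the full source current 5 A splits among them.
1/R_par = 1/150 + 1/300 = 0.01 S  =>  R_par = 100 Ω
V = I × R_par = 5 × 100 = 500 V
I_R1 = V/R1 = 500/150 = 3.333 A

Final answer: 3.333 A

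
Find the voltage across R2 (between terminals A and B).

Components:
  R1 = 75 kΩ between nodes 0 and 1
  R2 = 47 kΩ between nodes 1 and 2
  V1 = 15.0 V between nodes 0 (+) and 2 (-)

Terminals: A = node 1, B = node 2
R1 and R2 are in series across V1 (node 0 → node 1 → node 2), and the output A–B is taken across R2, so this is a voltage divider.
Series current: I = V1/(R1 + R2) = 15/(75000 + 47000) = 15/122000 = 0.000123 A
V_R2 = I × R2 = V1 × R2/(R1 + R2) = 15 × 47000/122000 = 5.779 V

Final answer: 5.779 V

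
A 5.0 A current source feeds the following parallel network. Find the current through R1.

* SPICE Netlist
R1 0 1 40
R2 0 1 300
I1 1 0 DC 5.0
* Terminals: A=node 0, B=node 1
All resistors sit directly between nodes 0 and 1, so they are in parallel and share one voltage V; the full source current 5 A splits among them.
1/R_par = 1/40 + 1/300 = 0.02833 S  =>  R_par = 35.29 Ω
V = I × R_par = 5 × 35.29 = 176.5 V
I_R1 = V/R1 = 176.5/40 = 4.412 A

Final answer: 4.412 A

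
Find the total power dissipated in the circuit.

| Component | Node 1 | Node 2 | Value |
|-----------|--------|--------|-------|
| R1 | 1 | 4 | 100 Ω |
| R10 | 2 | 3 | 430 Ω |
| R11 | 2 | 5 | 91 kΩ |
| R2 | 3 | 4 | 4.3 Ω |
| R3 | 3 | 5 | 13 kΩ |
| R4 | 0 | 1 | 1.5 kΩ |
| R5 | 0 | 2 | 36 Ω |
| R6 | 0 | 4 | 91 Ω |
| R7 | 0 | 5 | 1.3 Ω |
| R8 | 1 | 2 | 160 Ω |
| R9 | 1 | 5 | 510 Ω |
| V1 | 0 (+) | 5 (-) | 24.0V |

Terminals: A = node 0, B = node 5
Nodal analysis, taking node 5 as the 0 V reference.
Source V1 fixes V_0 = 24 V.
KCL at each unknown node (sum of currents leaving = 0; resistances in Ω):
  Node 1: (V_1 - V_4)/100 + (V_1 - 24)/1500 + (V_1 - V_2)/160 + (V_1 - 0)/510 = 0
  Node 2: (V_2 - 24)/36 + (V_2 - V_1)/160 + (V_2 - V_3)/430 + (V_2 - 0)/91000 = 0
  Node 3: (V_3 - V_4)/4.3 + (V_3 - 0)/13000 + (V_3 - V_2)/430 = 0
  Node 4: (V_4 - V_1)/100 + (V_4 - V_3)/4.3 + (V_4 - 24)/91 = 0
Collecting terms (coefficients in siemens):
  0.01888·V_1 - 0.00625·V_2 - 0.01·V_4 = 0.016
  0.03636·V_2 - 0.00625·V_1 - 0.002326·V_3 = 0.6667
  0.235·V_3 - 0.002326·V_2 - 0.2326·V_4 = 0
  0.2535·V_4 - 0.01·V_1 - 0.2326·V_3 = 0.2637
Solving these 4 simultaneous equations (Gaussian elimination) gives:
  V_1 = 20.35 V, V_2 = 23.26 V, V_3 = 22.29 V, V_4 = 22.29 V
Power in each resistor, P = (ΔV)²/R:
  P_R1 = (20.35 - 22.29)²/100 = 0.0374 W
  P_R2 = (22.29 - 22.29)²/4.3 = 0.000001218 W
  P_R3 = (22.29 - 0)²/13000 = 0.03822 W
  P_R4 = (24 - 20.35)²/1500 = 0.00886 W
  P_R5 = (24 - 23.26)²/36 = 0.01534 W
  P_R6 = (24 - 22.29)²/91 = 0.03219 W
  P_R7 = (24 - 0)²/1.3 = 443.1 W
  P_R8 = (20.35 - 23.26)²/160 = 0.05265 W
  P_R9 = (20.35 - 0)²/510 = 0.8124 W
  P_R10 = (23.26 - 22.29)²/430 = 0.002171 W
  P_R11 = (23.26 - 0)²/91000 = 0.005944 W
P_total = P_R1 + P_R2 + P_R3 + P_R4 + P_R5 + P_R6 + P_R7 + P_R8 + P_R9 + P_R10 + P_R11 = 444.1 W

Final answer: 444.1 W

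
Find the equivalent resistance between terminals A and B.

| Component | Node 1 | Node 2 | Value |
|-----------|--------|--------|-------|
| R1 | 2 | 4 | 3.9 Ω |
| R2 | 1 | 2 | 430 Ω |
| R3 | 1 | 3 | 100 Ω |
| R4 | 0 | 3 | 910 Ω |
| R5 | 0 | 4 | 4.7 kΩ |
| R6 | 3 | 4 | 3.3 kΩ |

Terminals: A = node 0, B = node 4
Reduce the network between node 0 (A) and node 4 (B) by series/parallel combination:
  Rs1 = R2 + R3 (series, joined only at node 1) = 430 + 100 = 530 Ω
  Rs2 = R1 + Rs1 (series, joined only at node 2) = 3.9 + 530 = 533.9 Ω
  Rp1 = R6 ‖ Rs2 (parallel, both between nodes 3 and 4) = 1/(1/3300 + 1/533.9) = 459.6 Ω
  Rs3 = R4 + Rp1 (series, joined only at node 3) = 910 + 459.6 = 1370 Ω
  Rp2 = R5 ‖ Rs3 (parallel, both between nodes 0 and 4) = 1/(1/4700 + 1/1370) = 1061 Ω
R_eq = 1.061 kΩ

Final answer: 1.061 kΩ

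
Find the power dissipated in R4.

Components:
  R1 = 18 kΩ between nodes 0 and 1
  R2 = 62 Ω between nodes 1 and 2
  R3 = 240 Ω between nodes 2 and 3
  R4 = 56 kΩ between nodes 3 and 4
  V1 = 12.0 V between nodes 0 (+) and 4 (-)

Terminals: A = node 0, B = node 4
Nodal analysis, taking node 4 as the 0 V reference.
Source V1 fixes V_0 = 12 V.
KCL at each unknown node (sum of currents leaving = 0; resistances in Ω):
  Node 1: (V_1 - 12)/18000 + (V_1 - V_2)/62 = 0
  Node 2: (V_2 - V_1)/62 + (V_2 - V_3)/240 = 0
  Node 3: (V_3 - V_2)/240 + (V_3 - 0)/56000 = 0
Collecting terms (coefficients in siemens):
  0.01618·V_1 - 0.01613·V_2 = 0.0006667
  0.0203·V_2 - 0.01613·V_1 - 0.004167·V_3 = 0
  0.004185·V_3 - 0.004167·V_2 = 0
Solving these 3 simultaneous equations (Gaussian elimination) gives:
  V_1 = 9.093 V, V_2 = 9.083 V, V_3 = 9.044 V
I_R4 = (V_3 - V_4)/R4 = (9.044 - 0)/56000 = 0.0001615 A
P_R4 = I_R4² × R4 = (0.0001615)² × 56000 = 0.001461 W

Final answer: 0.001461 W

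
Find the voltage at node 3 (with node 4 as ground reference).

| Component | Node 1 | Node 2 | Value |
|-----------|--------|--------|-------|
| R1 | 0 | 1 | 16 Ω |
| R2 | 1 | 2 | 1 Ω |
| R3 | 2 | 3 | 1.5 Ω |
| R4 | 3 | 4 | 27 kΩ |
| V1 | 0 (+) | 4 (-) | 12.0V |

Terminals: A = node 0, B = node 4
Nodal analysis, taking node 4 as the 0 V reference.
Source V1 fixes V_0 = 12 V.
KCL at each unknown node (sum of currents leaving = 0; resistances in Ω):
  Node 1: (V_1 - 12)/16 + (V_1 - V_2)/1 = 0
  Node 2: (V_2 - V_1)/1 + (V_2 - V_3)/1.5 = 0
  Node 3: (V_3 - V_2)/1.5 + (V_3 - 0)/27000 = 0
Collecting terms (coefficients in siemens):
  1.062·V_1 - 1·V_2 = 0.75
  1.667·V_2 - 1·V_1 - 0.6667·V_3 = 0
  0.6667·V_3 - 0.6667·V_2 = 0
Solving these 3 simultaneous equations (Gaussian elimination) gives:
  V_1 = 11.99 V, V_2 = 11.99 V, V_3 = 11.99 V
The requested potential is V_3 = 11.99 V.

Final answer: V_3 = 11.99 V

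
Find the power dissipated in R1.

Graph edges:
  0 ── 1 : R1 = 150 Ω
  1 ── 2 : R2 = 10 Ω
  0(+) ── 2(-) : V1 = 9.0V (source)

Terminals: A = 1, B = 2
Nodal analysis, taking node 2 as the 0 V reference.
Source V1 fixes V_0 = 9 V.
KCL at each unknown node (sum of currents leaving = 0; resistances in Ω):
  Node 1: (V_1 - 9)/150 + (V_1 - 0)/10 = 0
Collecting terms: 0.1067 × V_1 = 0.06  =>  V_1 = 0.5625 V
I_R1 = (V_0 - V_1)/R1 = (9 - 0.5625)/150 = 0.05625 A
P_R1 = I_R1² × R1 = (0.05625)² × 150 = 0.4746 W

Final answer: 0.4746 W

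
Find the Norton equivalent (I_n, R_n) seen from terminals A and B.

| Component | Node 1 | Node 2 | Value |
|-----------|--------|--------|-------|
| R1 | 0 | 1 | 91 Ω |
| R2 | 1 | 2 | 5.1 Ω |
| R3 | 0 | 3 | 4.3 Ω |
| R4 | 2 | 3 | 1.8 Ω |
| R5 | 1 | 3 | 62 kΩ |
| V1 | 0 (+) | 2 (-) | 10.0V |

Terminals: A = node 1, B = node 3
Find the Thévenin equivalent first; then I_n = V_th/R_th and R_n = R_th.
Step 1 — V_th is the open-circuit voltage V_A - V_B (nothing connected across the terminals).
Nodal analysis, taking node 2 as the 0 V reference.
Source V1 fixes V_0 = 10 V.
KCL at each unknown node (sum of currents leaving = 0; resistances in Ω):
  Node 1: (V_1 - 10)/91 + (V_1 - 0)/5.1 + (V_1 - V_3)/62000 = 0
  Node 3: (V_3 - 10)/4.3 + (V_3 - 0)/1.8 + (V_3 - V_1)/62000 = 0
Collecting terms (coefficients in siemens):
  0.2071·V_1 - 0.00001613·V_3 = 0.1099
  0.7881·V_3 - 0.00001613·V_1 = 2.326
Determinant D = (0.2071)(0.7881) - (-0.00001613)(-0.00001613) = 0.1632
V_1 = [(0.1099)(0.7881) - (-0.00001613)(2.326)]/D = 0.5309 V
V_3 = [(0.2071)(2.326) - (0.1099)(-0.00001613)]/D = 2.951 V
V_th = V_1 - V_3 = 0.5309 - 2.951 = -2.42 V
Step 2 — R_th: zero the source — replace V1 by a short circuit (node 2 merges into node 0) — and find the resistance seen between A (node 1) and B (node 3).
Reduce the network between node 1 (A) and node 3 (B) by series/parallel combination:
  Rp1 = R1 ‖ R2 (parallel, both between nodes 0 and 1) = 1/(1/91 + 1/5.1) = 4.829 Ω
  Rp2 = R3 ‖ R4 (parallel, both between nodes 0 and 3) = 1/(1/4.3 + 1/1.8) = 1.269 Ω
  Rs1 = Rp1 + Rp2 (series, joined only at node 0) = 4.829 + 1.269 = 6.098 Ω
  Rp3 = R5 ‖ Rs1 (parallel, both between nodes 1 and 3) = 1/(1/62000 + 1/6.098) = 6.098 Ω
R_th = 6.098 Ω
I_n = V_th/R_th = -2.42/6.098 = -0.3969 A, and R_n = R_th = 6.098 Ω

Final answer: I_n = -0.3969 A, R_n = 6.098 Ω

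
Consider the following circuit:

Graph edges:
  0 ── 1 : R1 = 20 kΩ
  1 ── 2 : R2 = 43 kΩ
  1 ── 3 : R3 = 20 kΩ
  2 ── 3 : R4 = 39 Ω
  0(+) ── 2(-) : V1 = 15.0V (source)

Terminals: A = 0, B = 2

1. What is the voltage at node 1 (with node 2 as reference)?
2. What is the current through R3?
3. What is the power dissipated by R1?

Nodal analysis, taking node 2 as the 0 V reference.
Source V1 fixes V_0 = 15 V.
KCL at each unknown node (sum of currents leaving = 0; resistances in Ω):
  Node 1: (V_1 - 15)/20000 + (V_1 - 0)/43000 + (V_1 - V_3)/20000 = 0
  Node 3: (V_3 - V_1)/20000 + (V_3 - 0)/39 = 0
Collecting terms (coefficients in siemens):
  0.0001233·V_1 - 0.00005·V_3 = 0.00075
  0.02569·V_3 - 0.00005·V_1 = 0
Determinant D = (0.0001233)(0.02569) - (-0.00005)(-0.00005) = 0.000003164
V_1 = [(0.00075)(0.02569) - (-0.00005)(0)]/D = 6.09 V
V_3 = [(0.0001233)(0) - (0.00075)(-0.00005)]/D = 0.01185 V
Part 1:
  Read off the nodal solution: V_1 = 6.09 V
Part 2:
  I_R3 = (V_1 - V_3)/R3 = (6.09 - 0.01185)/20000 = 0.0003039 A
  Magnitude: I_R3 = 0.0003039 A
Part 3:
  I_R1 = (V_0 - V_1)/R1 = (15 - 6.09)/20000 = 0.0004455 A
  P_R1 = I_R1² × R1 = (0.0004455)² × 20000 = 0.00397 W

Final answers:
1. V_1 = 6.09 V
2. I_R3 = 0.0003039 A
3. P_R1 = 0.00397 W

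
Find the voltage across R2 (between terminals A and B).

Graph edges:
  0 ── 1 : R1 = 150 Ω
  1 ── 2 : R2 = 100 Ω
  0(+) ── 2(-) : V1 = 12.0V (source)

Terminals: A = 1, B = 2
R1 and R2 are in series across V1 (node 0 → node 1 → node 2), and the output A–B is taken across R2, so this is a voltage divider.
Series current: I = V1/(R1 + R2) = 12/(150 + 100) = 12/250 = 0.048 A
V_R2 = I × R2 = V1 × R2/(R1 + R2) = 12 × 100/250 = 4.8 V

Final answer: 4.8 V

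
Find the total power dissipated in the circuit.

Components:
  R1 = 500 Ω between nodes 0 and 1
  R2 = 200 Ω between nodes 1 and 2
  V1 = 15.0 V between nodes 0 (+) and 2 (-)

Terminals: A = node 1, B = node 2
Nodal analysis, taking node 2 as the 0 V reference.
Source V1 fixes V_0 = 15 V.
KCL at each unknown node (sum of currents leaving = 0; resistances in Ω):
  Node 1: (V_1 - 15)/500 + (V_1 - 0)/200 = 0
Collecting terms: 0.007 × V_1 = 0.03  =>  V_1 = 4.286 V
Power in each resistor, P = (ΔV)²/R:
  P_R1 = (15 - 4.286)²/500 = 0.2296 W
  P_R2 = (4.286 - 0)²/200 = 0.09184 W
P_total = P_R1 + P_R2 = 0.3214 W

Final answer: 0.3214 W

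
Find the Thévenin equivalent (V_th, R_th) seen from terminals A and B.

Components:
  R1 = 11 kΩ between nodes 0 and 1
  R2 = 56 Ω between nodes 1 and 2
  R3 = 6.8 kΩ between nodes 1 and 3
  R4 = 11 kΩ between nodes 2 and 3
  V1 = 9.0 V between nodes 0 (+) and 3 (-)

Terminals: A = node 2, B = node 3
Step 1 — V_th is the open-circuit voltage V_A - V_B (nothing connected across the terminals).
Nodal analysis, taking node 3 as the 0 V reference.
Source V1 fixes V_0 = 9 V.
KCL at each unknown node (sum of currents leaving = 0; resistances in Ω):
  Node 1: (V_1 - 9)/11000 + (V_1 - V_2)/56 + (V_1 - 0)/6800 = 0
  Node 2: (V_2 - V_1)/56 + (V_2 - 0)/11000 = 0
Collecting terms (coefficients in siemens):
  0.0181·V_1 - 0.01786·V_2 = 0.0008182
  0.01795·V_2 - 0.01786·V_1 = 0
Determinant D = (0.0181)(0.01795) - (-0.01786)(-0.01786) = 0.000005894
V_1 = [(0.0008182)(0.01795) - (-0.01786)(0)]/D = 2.491 V
V_2 = [(0.0181)(0) - (0.0008182)(-0.01786)]/D = 2.479 V
V_th = V_2 - V_3 = 2.479 - 0 = 2.479 V
Step 2 — R_th: zero the source — replace V1 by a short circuit (node 3 merges into node 0) — and find the resistance seen between A (node 2) and B (node 0).
Reduce the network between node 2 (A) and node 0 (B) by series/parallel combination:
  Rp1 = R1 ‖ R3 (parallel, both between nodes 0 and 1) = 1/(1/11000 + 1/6800) = 4202 Ω
  Rs1 = R2 + Rp1 (series, joined only at node 1) = 56 + 4202 = 4258 Ω
  Rp2 = R4 ‖ Rs1 (parallel, both between nodes 0 and 2) = 1/(1/11000 + 1/4258) = 3070 Ω
R_th = 3.07 kΩ

Final answer: V_th = 2.479 V, R_th = 3.07 kΩ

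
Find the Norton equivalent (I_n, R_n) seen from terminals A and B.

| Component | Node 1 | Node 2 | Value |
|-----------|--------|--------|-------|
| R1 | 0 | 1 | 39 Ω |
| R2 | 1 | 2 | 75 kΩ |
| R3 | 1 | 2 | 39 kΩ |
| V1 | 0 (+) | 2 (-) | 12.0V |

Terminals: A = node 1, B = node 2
Find the Thévenin equivalent first; then I_n = V_th/R_th and R_n = R_th.
Step 1 — V_th is the open-circuit voltage V_A - V_B (nothing connected across the terminals).
Nodal analysis, taking node 2 as the 0 V reference.
Source V1 fixes V_0 = 12 V.
KCL at each unknown node (sum of currents leaving = 0; resistances in Ω):
  Node 1: (V_1 - 12)/39 + (V_1 - 0)/75000 + (V_1 - 0)/39000 = 0
Collecting terms: 0.02568 × V_1 = 0.3077  =>  V_1 = 11.98 V
V_th = V_1 - V_2 = 11.98 - 0 = 11.98 V
Step 2 — R_th: zero the source — replace V1 by a short circuit (node 2 merges into node 0) — and find the resistance seen between A (node 1) and B (node 0).
Reduce the network between node 1 (A) and node 0 (B) by series/parallel combination:
  Rp1 = R1 ‖ R2 ‖ R3 (parallel, all between nodes 0 and 1) = 1/(1/39 + 1/75000 + 1/39000) = 38.94 Ω
R_th = 38.94 Ω
I_n = V_th/R_th = 11.98/38.94 = 0.3077 A, and R_n = R_th = 38.94 Ω

Final answer: I_n = 0.3077 A, R_n = 38.94 Ω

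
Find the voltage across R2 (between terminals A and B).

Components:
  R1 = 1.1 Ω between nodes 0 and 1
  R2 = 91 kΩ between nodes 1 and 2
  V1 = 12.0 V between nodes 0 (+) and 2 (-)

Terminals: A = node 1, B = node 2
R1 and R2 are in series across V1 (node 0 → node 1 → node 2), and the output A–B is taken across R2, so this is a voltage divider.
Series current: I = V1/(R1 + R2) = 12/(1.1 + 91000) = 12/91000 = 0.0001319 A
V_R2 = I × R2 = V1 × R2/(R1 + R2) = 12 × 91000/91000 = 12 V

Final answer: 12 V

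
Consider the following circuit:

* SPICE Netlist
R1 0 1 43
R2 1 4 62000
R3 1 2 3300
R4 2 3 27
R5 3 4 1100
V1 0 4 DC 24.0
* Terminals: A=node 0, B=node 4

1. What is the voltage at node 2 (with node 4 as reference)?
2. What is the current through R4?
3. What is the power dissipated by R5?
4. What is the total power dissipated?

Nodal analysis, taking node 4 as the 0 V reference.
Source V1 fixes V_0 = 24 V.
KCL at each unknown node (sum of currents leaving = 0; resistances in Ω):
  Node 1: (V_1 - 24)/43 + (V_1 - 0)/62000 + (V_1 - V_2)/3300 = 0
  Node 2: (V_2 - V_1)/3300 + (V_2 - V_3)/27 = 0
  Node 3: (V_3 - V_2)/27 + (V_3 - 0)/1100 = 0
Collecting terms (coefficients in siemens):
  0.02357·V_1 - 0.000303·V_2 = 0.5581
  0.03734·V_2 - 0.000303·V_1 - 0.03704·V_3 = 0
  0.03795·V_3 - 0.03704·V_2 = 0
Solving these 3 simultaneous equations (Gaussian elimination) gives:
  V_1 = 23.75 V, V_2 = 6.047 V, V_3 = 5.902 V
Part 1:
  Read off the nodal solution: V_2 = 6.047 V
Part 2:
  I_R4 = (V_2 - V_3)/R4 = (6.047 - 5.902)/27 = 0.005365 A
  Magnitude: I_R4 = 0.005365 A
Part 3:
  I_R5 = (V_3 - V_4)/R5 = (5.902 - 0)/1100 = 0.005365 A
  P_R5 = I_R5² × R5 = (0.005365)² × 1100 = 0.03167 W
Part 4:
  Power in each resistor, P = (ΔV)²/R:
    P_R1 = (24 - 23.75)²/43 = 0.001421 W
    P_R2 = (23.75 - 0)²/62000 = 0.0091 W
    P_R3 = (23.75 - 6.047)²/3300 = 0.095 W
    P_R4 = (6.047 - 5.902)²/27 = 0.0007773 W
    P_R5 = (5.902 - 0)²/1100 = 0.03167 W
  P_total = P_R1 + P_R2 + P_R3 + P_R4 + P_R5 = 0.138 W

Final answers:
1. V_2 = 6.047 V
2. I_R4 = 0.005365 A
3. P_R5 = 0.03167 W
4. P_total = 0.138 W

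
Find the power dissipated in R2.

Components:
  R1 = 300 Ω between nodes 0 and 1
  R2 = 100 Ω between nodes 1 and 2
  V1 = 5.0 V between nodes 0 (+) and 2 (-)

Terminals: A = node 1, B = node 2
Nodal analysis, taking node 2 as the 0 V reference.
Source V1 fixes V_0 = 5 V.
KCL at each unknown node (sum of currents leaving = 0; resistances in Ω):
  Node 1: (V_1 - 5)/300 + (V_1 - 0)/100 = 0
Collecting terms: 0.01333 × V_1 = 0.01667  =>  V_1 = 1.25 V
I_R2 = (V_1 - V_2)/R2 = (1.25 - 0)/100 = 0.0125 A
P_R2 = I_R2² × R2 = (0.0125)² × 100 = 0.01562 W

Final answer: 0.01562 W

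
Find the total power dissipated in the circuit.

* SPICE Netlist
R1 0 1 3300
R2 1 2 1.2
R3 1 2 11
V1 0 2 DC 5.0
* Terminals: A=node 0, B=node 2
Nodal analysis, taking node 2 as the 0 V reference.
Source V1 fixes V_0 = 5 V.
KCL at each unknown node (sum of currents leaving = 0; resistances in Ω):
  Node 1: (V_1 - 5)/3300 + (V_1 - 0)/1.2 + (V_1 - 0)/11 = 0
Collecting terms: 0.9245 × V_1 = 0.001515  =>  V_1 = 0.001639 V
Power in each resistor, P = (ΔV)²/R:
  P_R1 = (5 - 0.001639)²/3300 = 0.007571 W
  P_R2 = (0.001639 - 0)²/1.2 = 0.000002238 W
  P_R3 = (0.001639 - 0)²/11 = 0.0000002442 W
P_total = P_R1 + P_R2 + P_R3 = 0.007573 W

Final answer: 0.007573 W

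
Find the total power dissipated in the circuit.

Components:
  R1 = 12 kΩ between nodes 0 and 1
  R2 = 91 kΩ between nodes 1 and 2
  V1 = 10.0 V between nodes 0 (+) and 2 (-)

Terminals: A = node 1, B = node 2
Nodal analysis, taking node 2 as the 0 V reference.
Source V1 fixes V_0 = 10 V.
KCL at each unknown node (sum of currents leaving = 0; resistances in Ω):
  Node 1: (V_1 - 10)/12000 + (V_1 - 0)/91000 = 0
Collecting terms: 0.00009432 × V_1 = 0.0008333  =>  V_1 = 8.835 V
Power in each resistor, P = (ΔV)²/R:
  P_R1 = (10 - 8.835)²/12000 = 0.0001131 W
  P_R2 = (8.835 - 0)²/91000 = 0.0008578 W
P_total = P_R1 + P_R2 = 0.0009709 W

Final answer: 0.0009709 W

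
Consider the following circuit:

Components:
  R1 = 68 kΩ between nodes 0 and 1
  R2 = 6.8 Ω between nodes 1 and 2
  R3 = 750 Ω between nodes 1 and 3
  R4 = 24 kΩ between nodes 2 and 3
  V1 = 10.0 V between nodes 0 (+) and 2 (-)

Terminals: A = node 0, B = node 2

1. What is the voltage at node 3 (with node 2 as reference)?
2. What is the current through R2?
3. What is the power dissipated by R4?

Nodal analysis, taking node 2 as the 0 V reference.
Source V1 fixes V_0 = 10 V.
KCL at each unknown node (sum of currents leaving = 0; resistances in Ω):
  Node 1: (V_1 - 10)/68000 + (V_1 - 0)/6.8 + (V_1 - V_3)/750 = 0
  Node 3: (V_3 - V_1)/750 + (V_3 - 0)/24000 = 0
Collecting terms (coefficients in siemens):
  0.1484·V_1 - 0.001333·V_3 = 0.0001471
  0.001375·V_3 - 0.001333·V_1 = 0
Determinant D = (0.1484)(0.001375) - (-0.001333)(-0.001333) = 0.0002023
V_1 = [(0.0001471)(0.001375) - (-0.001333)(0)]/D = 0.0009996 V
V_3 = [(0.1484)(0) - (0.0001471)(-0.001333)]/D = 0.0009693 V
Part 1:
  Read off the nodal solution: V_3 = 0.0009693 V
Part 2:
  I_R2 = (V_1 - V_2)/R2 = (0.0009996 - 0)/6.8 = 0.000147 A
  Magnitude: I_R2 = 0.000147 A
Part 3:
  I_R4 = (V_2 - V_3)/R4 = (0 - 0.0009693)/24000 = -0.00000004039 A
  P_R4 = I_R4² × R4 = (-0.00000004039)² × 24000 = 0.00000000003915 W

Final answers:
1. V_3 = 0.0009693 V
2. I_R2 = 0.000147 A
3. P_R4 = 3.915e-11 W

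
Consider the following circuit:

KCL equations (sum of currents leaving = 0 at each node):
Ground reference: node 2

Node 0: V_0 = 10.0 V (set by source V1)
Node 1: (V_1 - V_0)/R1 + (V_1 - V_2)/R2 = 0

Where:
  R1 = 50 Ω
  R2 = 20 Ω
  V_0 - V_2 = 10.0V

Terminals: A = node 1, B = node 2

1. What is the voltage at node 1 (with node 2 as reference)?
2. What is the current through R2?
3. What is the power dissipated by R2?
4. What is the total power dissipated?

Nodal analysis, taking node 2 as the 0 V reference.
Source V1 fixes V_0 = 10 V.
KCL at each unknown node (sum of currents leaving = 0; resistances in Ω):
  Node 1: (V_1 - 10)/50 + (V_1 - 0)/20 = 0
Collecting terms: 0.07 × V_1 = 0.2  =>  V_1 = 2.857 V
Part 1:
  Read off the nodal solution: V_1 = 2.857 V
Part 2:
  I_R2 = (V_1 - V_2)/R2 = (2.857 - 0)/20 = 0.1429 A
  Magnitude: I_R2 = 0.1429 A
Part 3:
  I_R2 = (V_1 - V_2)/R2 = (2.857 - 0)/20 = 0.1429 A
  P_R2 = I_R2² × R2 = (0.1429)² × 20 = 0.4082 W
Part 4:
  Power in each resistor, P = (ΔV)²/R:
    P_R1 = (10 - 2.857)²/50 = 1.02 W
    P_R2 = (2.857 - 0)²/20 = 0.4082 W
  P_total = P_R1 + P_R2 = 1.429 W

Final answers:
1. V_1 = 2.857 V
2. I_R2 = 0.1429 A
3. P_R2 = 0.4082 W
4. P_total = 1.429 W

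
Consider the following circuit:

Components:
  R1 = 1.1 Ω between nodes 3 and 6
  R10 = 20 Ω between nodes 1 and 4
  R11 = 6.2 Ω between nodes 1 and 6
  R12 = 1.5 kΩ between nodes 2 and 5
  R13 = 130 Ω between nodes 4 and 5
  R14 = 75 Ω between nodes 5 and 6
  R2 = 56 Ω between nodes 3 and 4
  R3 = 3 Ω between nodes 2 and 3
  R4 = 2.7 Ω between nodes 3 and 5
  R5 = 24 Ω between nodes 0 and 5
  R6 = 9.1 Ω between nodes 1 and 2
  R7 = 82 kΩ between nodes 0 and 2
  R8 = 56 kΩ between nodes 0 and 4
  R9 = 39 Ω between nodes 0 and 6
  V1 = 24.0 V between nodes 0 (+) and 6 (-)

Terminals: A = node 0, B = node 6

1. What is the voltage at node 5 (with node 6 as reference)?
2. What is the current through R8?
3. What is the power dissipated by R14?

Nodal analysis, taking node 6 as the 0 V reference.
Source V1 fixes V_0 = 24 V.
KCL at each unknown node (sum of currents leaving = 0; resistances in Ω):
  Node 1: (V_1 - V_2)/9.1 + (V_1 - V_4)/20 + (V_1 - 0)/6.2 = 0
  Node 2: (V_2 - V_3)/3 + (V_2 - V_1)/9.1 + (V_2 - 24)/82000 + (V_2 - V_5)/1500 = 0
  Node 3: (V_3 - 0)/1.1 + (V_3 - V_4)/56 + (V_3 - V_2)/3 + (V_3 - V_5)/2.7 = 0
  Node 4: (V_4 - V_3)/56 + (V_4 - 24)/56000 + (V_4 - V_1)/20 + (V_4 - V_5)/130 = 0
  Node 5: (V_5 - V_3)/2.7 + (V_5 - 24)/24 + (V_5 - V_2)/1500 + (V_5 - V_4)/130 + (V_5 - 0)/75 = 0
Collecting terms (coefficients in siemens):
  0.3212·V_1 - 0.1099·V_2 - 0.05·V_4 = 0
  0.4439·V_2 - 0.1099·V_1 - 0.3333·V_3 - 0.0006667·V_5 = 0.0002927
  1.631·V_3 - 0.3333·V_2 - 0.01786·V_4 - 0.3704·V_5 = 0
  0.07557·V_4 - 0.05·V_1 - 0.01786·V_3 - 0.007692·V_5 = 0.0004286
  0.4337·V_5 - 0.0006667·V_2 - 0.3704·V_3 - 0.007692·V_4 = 1
Solving these 5 simultaneous equations (Gaussian elimination) gives:
  V_1 = 0.3703 V, V_2 = 0.7357 V, V_3 = 0.8507 V, V_4 = 0.7619 V
  V_5 = 3.047 V
Part 1:
  Read off the nodal solution: V_5 = 3.047 V
Part 2:
  I_R8 = (V_0 - V_4)/R8 = (24 - 0.7619)/56000 = 0.000415 A
  Magnitude: I_R8 = 0.000415 A
Part 3:
  I_R14 = (V_5 - V_6)/R14 = (3.047 - 0)/75 = 0.04062 A
  P_R14 = I_R14² × R14 = (0.04062)² × 75 = 0.1238 W

Final answers:
1. V_5 = 3.047 V
2. I_R8 = 0.000415 A
3. P_R14 = 0.1238 W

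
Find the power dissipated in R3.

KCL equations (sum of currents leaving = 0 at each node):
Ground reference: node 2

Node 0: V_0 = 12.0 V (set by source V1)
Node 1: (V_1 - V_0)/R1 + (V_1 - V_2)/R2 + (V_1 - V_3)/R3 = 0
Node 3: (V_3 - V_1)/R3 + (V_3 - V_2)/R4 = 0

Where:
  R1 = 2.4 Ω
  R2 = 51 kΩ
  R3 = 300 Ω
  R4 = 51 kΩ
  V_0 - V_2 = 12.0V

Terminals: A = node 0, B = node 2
Nodal analysis, taking node 2 as the 0 V reference.
Source V1 fixes V_0 = 12 V.
KCL at each unknown node (sum of currents leaving = 0; resistances in Ω):
  Node 1: (V_1 - 12)/2.4 + (V_1 - 0)/51000 + (V_1 - V_3)/300 = 0
  Node 3: (V_3 - V_1)/300 + (V_3 - 0)/51000 = 0
Collecting terms (coefficients in siemens):
  0.42·V_1 - 0.003333·V_3 = 5
  0.003353·V_3 - 0.003333·V_1 = 0
Determinant D = (0.42)(0.003353) - (-0.003333)(-0.003333) = 0.001397
V_1 = [(5)(0.003353) - (-0.003333)(0)]/D = 12 V
V_3 = [(0.42)(0) - (5)(-0.003333)]/D = 11.93 V
I_R3 = (V_1 - V_3)/R3 = (12 - 11.93)/300 = 0.0002339 A
P_R3 = I_R3² × R3 = (0.0002339)² × 300 = 0.00001641 W

Final answer: 1.641e-05 W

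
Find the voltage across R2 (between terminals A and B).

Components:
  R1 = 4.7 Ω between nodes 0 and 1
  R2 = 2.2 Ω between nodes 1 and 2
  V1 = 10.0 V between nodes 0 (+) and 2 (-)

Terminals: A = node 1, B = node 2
R1 and R2 are in series across V1 (node 0 → node 1 → node 2), and the output A–B is taken across R2, so this is a voltage divider.
Series current: I = V1/(R1 + R2) = 10/(4.7 + 2.2) = 10/6.9 = 1.449 A
V_R2 = I × R2 = V1 × R2/(R1 + R2) = 10 × 2.2/6.9 = 3.188 V

Final answer: 3.188 V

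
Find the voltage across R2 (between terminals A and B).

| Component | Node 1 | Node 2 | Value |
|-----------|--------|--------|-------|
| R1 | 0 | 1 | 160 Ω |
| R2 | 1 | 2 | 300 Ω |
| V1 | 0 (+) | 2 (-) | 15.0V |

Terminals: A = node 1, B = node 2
R1 and R2 are in series across V1 (node 0 → node 1 → node 2), and the output A–B is taken across R2, so this is a voltage divider.
Series current: I = V1/(R1 + R2) = 15/(160 + 300) = 15/460 = 0.03261 A
V_R2 = I × R2 = V1 × R2/(R1 + R2) = 15 × 300/460 = 9.783 V

Final answer: 9.783 V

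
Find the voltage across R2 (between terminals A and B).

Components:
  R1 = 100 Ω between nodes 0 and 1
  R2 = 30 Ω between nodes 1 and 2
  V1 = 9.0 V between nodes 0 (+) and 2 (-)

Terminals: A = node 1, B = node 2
R1 and R2 are in series across V1 (node 0 → node 1 → node 2), and the output A–B is taken across R2, so this is a voltage divider.
Series current: I = V1/(R1 + R2) = 9/(100 + 30) = 9/130 = 0.06923 A
V_R2 = I × R2 = V1 × R2/(R1 + R2) = 9 × 30/130 = 2.077 V

Final answer: 2.077 V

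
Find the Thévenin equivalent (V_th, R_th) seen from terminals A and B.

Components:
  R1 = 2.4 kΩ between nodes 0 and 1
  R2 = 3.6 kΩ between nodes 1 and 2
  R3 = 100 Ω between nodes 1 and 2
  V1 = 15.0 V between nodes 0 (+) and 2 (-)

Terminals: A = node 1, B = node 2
Step 1 — V_th is the open-circuit voltage V_A - V_B (nothing connected across the terminals).
Nodal analysis, taking node 2 as the 0 V reference.
Source V1 fixes V_0 = 15 V.
KCL at each unknown node (sum of currents leaving = 0; resistances in Ω):
  Node 1: (V_1 - 15)/2400 + (V_1 - 0)/3600 + (V_1 - 0)/100 = 0
Collecting terms: 0.01069 × V_1 = 0.00625  =>  V_1 = 0.5844 V
V_th = V_1 - V_2 = 0.5844 - 0 = 0.5844 V
Step 2 — R_th: zero the source — replace V1 by a short circuit (node 2 merges into node 0) — and find the resistance seen between A (node 1) and B (node 0).
Reduce the network between node 1 (A) and node 0 (B) by series/parallel combination:
  Rp1 = R1 ‖ R2 ‖ R3 (parallel, all between nodes 0 and 1) = 1/(1/2400 + 1/3600 + 1/100) = 93.51 Ω
R_th = 93.51 Ω

Final answer: V_th = 0.5844 V, R_th = 93.51 Ω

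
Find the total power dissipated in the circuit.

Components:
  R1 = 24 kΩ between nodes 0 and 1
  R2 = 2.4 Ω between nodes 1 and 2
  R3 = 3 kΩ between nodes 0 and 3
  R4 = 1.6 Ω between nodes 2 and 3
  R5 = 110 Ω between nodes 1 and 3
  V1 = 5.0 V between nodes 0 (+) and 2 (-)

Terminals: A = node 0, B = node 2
Nodal analysis, taking node 2 as the 0 V reference.
Source V1 fixes V_0 = 5 V.
KCL at each unknown node (sum of currents leaving = 0; resistances in Ω):
  Node 1: (V_1 - 5)/24000 + (V_1 - 0)/2.4 + (V_1 - V_3)/110 = 0
  Node 3: (V_3 - 5)/3000 + (V_3 - 0)/1.6 + (V_3 - V_1)/110 = 0
Collecting terms (coefficients in siemens):
  0.4258·V_1 - 0.009091·V_3 = 0.0002083
  0.6344·V_3 - 0.009091·V_1 = 0.001667
Determinant D = (0.4258)(0.6344) - (-0.009091)(-0.009091) = 0.2701
V_1 = [(0.0002083)(0.6344) - (-0.009091)(0.001667)]/D = 0.0005455 V
V_3 = [(0.4258)(0.001667) - (0.0002083)(-0.009091)]/D = 0.002635 V
Power in each resistor, P = (ΔV)²/R:
  P_R1 = (5 - 0.0005455)²/24000 = 0.001041 W
  P_R2 = (0.0005455 - 0)²/2.4 = 0.000000124 W
  P_R3 = (5 - 0.002635)²/3000 = 0.008325 W
  P_R4 = (0 - 0.002635)²/1.6 = 0.000004339 W
  P_R5 = (0.0005455 - 0.002635)²/110 = 0.00000003968 W
P_total = P_R1 + P_R2 + P_R3 + P_R4 + P_R5 = 0.00937 W

Final answer: 0.00937 W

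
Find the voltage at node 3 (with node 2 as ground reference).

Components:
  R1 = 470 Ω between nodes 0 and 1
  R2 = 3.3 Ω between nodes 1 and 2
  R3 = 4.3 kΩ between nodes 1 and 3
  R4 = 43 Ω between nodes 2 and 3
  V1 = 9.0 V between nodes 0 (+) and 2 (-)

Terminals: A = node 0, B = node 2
Nodal analysis, taking node 2 as the 0 V reference.
Source V1 fixes V_0 = 9 V.
KCL at each unknown node (sum of currents leaving = 0; resistances in Ω):
  Node 1: (V_1 - 9)/470 + (V_1 - 0)/3.3 + (V_1 - V_3)/4300 = 0
  Node 3: (V_3 - V_1)/4300 + (V_3 - 0)/43 = 0
Collecting terms (coefficients in siemens):
  0.3054·V_1 - 0.0002326·V_3 = 0.01915
  0.02349·V_3 - 0.0002326·V_1 = 0
Determinant D = (0.3054)(0.02349) - (-0.0002326)(-0.0002326) = 0.007173
V_1 = [(0.01915)(0.02349) - (-0.0002326)(0)]/D = 0.0627 V
V_3 = [(0.3054)(0) - (0.01915)(-0.0002326)]/D = 0.0006208 V
The requested potential is V_3 = 0.0006208 V.

Final answer: V_3 = 0.0006208 V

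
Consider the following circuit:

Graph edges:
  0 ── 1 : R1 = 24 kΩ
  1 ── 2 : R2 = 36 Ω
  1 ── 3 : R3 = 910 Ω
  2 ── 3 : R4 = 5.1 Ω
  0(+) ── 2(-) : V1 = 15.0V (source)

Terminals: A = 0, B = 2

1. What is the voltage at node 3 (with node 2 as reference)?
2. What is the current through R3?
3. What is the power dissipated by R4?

Nodal analysis, taking node 2 as the 0 V reference.
Source V1 fixes V_0 = 15 V.
KCL at each unknown node (sum of currents leaving = 0; resistances in Ω):
  Node 1: (V_1 - 15)/24000 + (V_1 - 0)/36 + (V_1 - V_3)/910 = 0
  Node 3: (V_3 - V_1)/910 + (V_3 - 0)/5.1 = 0
Collecting terms (coefficients in siemens):
  0.02892·V_1 - 0.001099·V_3 = 0.000625
  0.1972·V_3 - 0.001099·V_1 = 0
Determinant D = (0.02892)(0.1972) - (-0.001099)(-0.001099) = 0.005701
V_1 = [(0.000625)(0.1972) - (-0.001099)(0)]/D = 0.02162 V
V_3 = [(0.02892)(0) - (0.000625)(-0.001099)]/D = 0.0001205 V
Part 1:
  Read off the nodal solution: V_3 = 0.0001205 V
Part 2:
  I_R3 = (V_1 - V_3)/R3 = (0.02162 - 0.0001205)/910 = 0.00002362 A
  Magnitude: I_R3 = 0.00002362 A
Part 3:
  I_R4 = (V_2 - V_3)/R4 = (0 - 0.0001205)/5.1 = -0.00002362 A
  P_R4 = I_R4² × R4 = (-0.00002362)² × 5.1 = 0.000000002846 W

Final answers:
1. V_3 = 0.0001205 V
2. I_R3 = 2.362e-05 A
3. P_R4 = 2.846e-09 W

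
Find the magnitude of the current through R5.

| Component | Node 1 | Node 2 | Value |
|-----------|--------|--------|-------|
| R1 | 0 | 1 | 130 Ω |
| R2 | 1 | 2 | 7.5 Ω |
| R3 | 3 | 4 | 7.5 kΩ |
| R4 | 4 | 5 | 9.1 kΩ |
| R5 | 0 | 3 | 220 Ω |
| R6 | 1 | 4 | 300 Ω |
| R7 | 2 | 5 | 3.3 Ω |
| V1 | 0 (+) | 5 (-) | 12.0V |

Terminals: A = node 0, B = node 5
Nodal analysis, taking node 5 as the 0 V reference.
Source V1 fixes V_0 = 12 V.
KCL at each unknown node (sum of currents leaving = 0; resistances in Ω):
  Node 1: (V_1 - 12)/130 + (V_1 - V_2)/7.5 + (V_1 - V_4)/300 = 0
  Node 2: (V_2 - V_1)/7.5 + (V_2 - 0)/3.3 = 0
  Node 3: (V_3 - V_4)/7500 + (V_3 - 12)/220 = 0
  Node 4: (V_4 - V_3)/7500 + (V_4 - 0)/9100 + (V_4 - V_1)/300 = 0
Collecting terms (coefficients in siemens):
  0.1444·V_1 - 0.1333·V_2 - 0.003333·V_4 = 0.09231
  0.4364·V_2 - 0.1333·V_1 = 0
  0.004679·V_3 - 0.0001333·V_4 = 0.05455
  0.003577·V_4 - 0.003333·V_1 - 0.0001333·V_3 = 0
Solving these 4 simultaneous equations (Gaussian elimination) gives:
  V_1 = 0.9328 V, V_2 = 0.285 V, V_3 = 11.7 V, V_4 = 1.305 V
I_R5 = (V_0 - V_3)/R5 = (12 - 11.7)/220 = 0.001385 A
|I_R5| = 0.001385 A

Final answer: |I_R5| = 0.001385 A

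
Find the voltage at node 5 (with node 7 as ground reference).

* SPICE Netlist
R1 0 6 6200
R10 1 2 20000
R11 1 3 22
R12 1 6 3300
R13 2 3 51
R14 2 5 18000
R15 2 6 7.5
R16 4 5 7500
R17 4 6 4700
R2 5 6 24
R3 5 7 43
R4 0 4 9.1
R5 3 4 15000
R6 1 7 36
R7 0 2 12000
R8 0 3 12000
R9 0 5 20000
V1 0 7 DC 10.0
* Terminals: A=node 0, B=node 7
Nodal analysis, taking node 7 as the 0 V reference.
Source V1 fixes V_0 = 10 V.
KCL at each unknown node (sum of currents leaving = 0; resistances in Ω):
  Node 1: (V_1 - 0)/36 + (V_1 - V_2)/20000 + (V_1 - V_3)/22 + (V_1 - V_6)/3300 = 0
  Node 2: (V_2 - 10)/12000 + (V_2 - V_1)/20000 + (V_2 - V_3)/51 + (V_2 - V_5)/18000 + (V_2 - V_6)/7.5 = 0
  Node 3: (V_3 - V_4)/15000 + (V_3 - 10)/12000 + (V_3 - V_1)/22 + (V_3 - V_2)/51 = 0
  Node 4: (V_4 - 10)/9.1 + (V_4 - V_3)/15000 + (V_4 - V_5)/7500 + (V_4 - V_6)/4700 = 0
  Node 5: (V_5 - V_6)/24 + (V_5 - 0)/43 + (V_5 - 10)/20000 + (V_5 - V_2)/18000 + (V_5 - V_4)/7500 = 0
  Node 6: (V_6 - 10)/6200 + (V_6 - V_5)/24 + (V_6 - V_1)/3300 + (V_6 - V_2)/7.5 + (V_6 - V_4)/4700 = 0
Collecting terms (coefficients in siemens):
  0.07359·V_1 - 0.00005·V_2 - 0.04545·V_3 - 0.000303·V_6 = 0
  0.1531·V_2 - 0.00005·V_1 - 0.01961·V_3 - 0.00005556·V_5 - 0.1333·V_6 = 0.0008333
  0.06521·V_3 - 0.04545·V_1 - 0.01961·V_2 - 0.00006667·V_4 = 0.0008333
  0.1103·V_4 - 0.00006667·V_3 - 0.0001333·V_5 - 0.0002128·V_6 = 1.099
  0.06516·V_5 - 0.00005556·V_2 - 0.0001333·V_4 - 0.04167·V_6 = 0.0005
  0.1757·V_6 - 0.000303·V_1 - 0.1333·V_2 - 0.0002128·V_4 - 0.04167·V_5 = 0.001613
Solving these 6 simultaneous equations (Gaussian elimination) gives:
  V_1 = 0.1118 V, V_2 = 0.2595 V, V_3 = 0.1789 V, V_4 = 9.963 V
  V_5 = 0.1979 V, V_6 = 0.2653 V
The requested potential is V_5 = 0.1979 V.

Final answer: V_5 = 0.1979 V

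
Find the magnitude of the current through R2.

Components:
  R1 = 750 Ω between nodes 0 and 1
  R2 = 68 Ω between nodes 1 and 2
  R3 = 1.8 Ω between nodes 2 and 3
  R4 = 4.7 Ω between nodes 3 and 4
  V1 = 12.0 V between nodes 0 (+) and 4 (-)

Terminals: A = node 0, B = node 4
Nodal analysis, taking node 4 as the 0 V reference.
Source V1 fixes V_0 = 12 V.
KCL at each unknown node (sum of currents leaving = 0; resistances in Ω):
  Node 1: (V_1 - 12)/750 + (V_1 - V_2)/68 = 0
  Node 2: (V_2 - V_1)/68 + (V_2 - V_3)/1.8 = 0
  Node 3: (V_3 - V_2)/1.8 + (V_3 - 0)/4.7 = 0
Collecting terms (coefficients in siemens):
  0.01604·V_1 - 0.01471·V_2 = 0.016
  0.5703·V_2 - 0.01471·V_1 - 0.5556·V_3 = 0
  0.7683·V_3 - 0.5556·V_2 = 0
Solving these 3 simultaneous equations (Gaussian elimination) gives:
  V_1 = 1.084 V, V_2 = 0.0946 V, V_3 = 0.06841 V
I_R2 = (V_1 - V_2)/R2 = (1.084 - 0.0946)/68 = 0.01455 A
|I_R2| = 0.01455 A

Final answer: |I_R2| = 0.01455 A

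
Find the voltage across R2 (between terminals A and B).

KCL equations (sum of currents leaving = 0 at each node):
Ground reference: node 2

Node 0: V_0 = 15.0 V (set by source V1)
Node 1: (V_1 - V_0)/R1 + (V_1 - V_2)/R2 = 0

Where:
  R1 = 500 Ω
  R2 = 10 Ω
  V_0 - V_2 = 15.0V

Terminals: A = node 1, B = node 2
R1 and R2 are in series across V1 (node 0 → node 1 → node 2), and the output A–B is taken across R2, so this is a voltage divider.
Series current: I = V1/(R1 + R2) = 15/(500 + 10) = 15/510 = 0.02941 A
V_R2 = I × R2 = V1 × R2/(R1 + R2) = 15 × 10/510 = 0.2941 V

Final answer: 0.2941 V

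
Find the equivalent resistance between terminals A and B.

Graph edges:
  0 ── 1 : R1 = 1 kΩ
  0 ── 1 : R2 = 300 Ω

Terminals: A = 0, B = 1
Reduce the network between node 0 (A) and node 1 (B) by series/parallel combination:
  Rp1 = R1 ‖ R2 (parallel, both between nodes 0 and 1) = 1/(1/1000 + 1/300) = 230.8 Ω
R_eq = 230.8 Ω

Final answer: 230.8 Ω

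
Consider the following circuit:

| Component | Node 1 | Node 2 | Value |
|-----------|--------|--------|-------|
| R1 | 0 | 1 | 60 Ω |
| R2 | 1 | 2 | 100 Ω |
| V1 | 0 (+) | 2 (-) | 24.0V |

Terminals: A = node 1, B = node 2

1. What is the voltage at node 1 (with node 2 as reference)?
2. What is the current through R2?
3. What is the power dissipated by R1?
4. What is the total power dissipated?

Nodal analysis, taking node 2 as the 0 V reference.
Source V1 fixes V_0 = 24 V.
KCL at each unknown node (sum of currents leaving = 0; resistances in Ω):
  Node 1: (V_1 - 24)/60 + (V_1 - 0)/100 = 0
Collecting terms: 0.02667 × V_1 = 0.4  =>  V_1 = 15 V
Part 1:
  Read off the nodal solution: V_1 = 15 V
Part 2:
  I_R2 = (V_1 - V_2)/R2 = (15 - 0)/100 = 0.15 A
  Magnitude: I_R2 = 0.15 A
Part 3:
  I_R1 = (V_0 - V_1)/R1 = (24 - 15)/60 = 0.15 A
  P_R1 = I_R1² × R1 = (0.15)² × 60 = 1.35 W
Part 4:
  Power in each resistor, P = (ΔV)²/R:
    P_R1 = (24 - 15)²/60 = 1.35 W
    P_R2 = (15 - 0)²/100 = 2.25 W
  P_total = P_R1 + P_R2 = 3.6 W

Final answers:
1. V_1 = 15 V
2. I_R2 = 0.15 A
3. P_R1 = 1.35 W
4. P_total = 3.6 W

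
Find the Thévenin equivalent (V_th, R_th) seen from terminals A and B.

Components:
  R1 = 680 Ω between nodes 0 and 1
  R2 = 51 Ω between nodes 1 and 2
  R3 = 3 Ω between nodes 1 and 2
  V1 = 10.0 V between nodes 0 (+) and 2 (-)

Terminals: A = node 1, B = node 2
Step 1 — V_th is the open-circuit voltage V_A - V_B (nothing connected across the terminals).
Nodal analysis, taking node 2 as the 0 V reference.
Source V1 fixes V_0 = 10 V.
KCL at each unknown node (sum of currents leaving = 0; resistances in Ω):
  Node 1: (V_1 - 10)/680 + (V_1 - 0)/51 + (V_1 - 0)/3 = 0
Collecting terms: 0.3544 × V_1 = 0.01471  =>  V_1 = 0.04149 V
V_th = V_1 - V_2 = 0.04149 - 0 = 0.04149 V
Step 2 — R_th: zero the source — replace V1 by a short circuit (node 2 merges into node 0) — and find the resistance seen between A (node 1) and B (node 0).
Reduce the network between node 1 (A) and node 0 (B) by series/parallel combination:
  Rp1 = R1 ‖ R2 ‖ R3 (parallel, all between nodes 0 and 1) = 1/(1/680 + 1/51 + 1/3) = 2.822 Ω
R_th = 2.822 Ω

Final answer: V_th = 0.04149 V, R_th = 2.822 Ω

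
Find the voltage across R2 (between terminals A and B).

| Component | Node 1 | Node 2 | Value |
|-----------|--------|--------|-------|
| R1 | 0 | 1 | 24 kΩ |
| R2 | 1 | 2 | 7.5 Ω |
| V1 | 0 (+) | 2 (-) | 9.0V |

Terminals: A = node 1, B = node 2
R1 and R2 are in series across V1 (node 0 → node 1 → node 2), and the output A–B is taken across R2, so this is a voltage divider.
Series current: I = V1/(R1 + R2) = 9/(24000 + 7.5) = 9/24010 = 0.0003749 A
V_R2 = I × R2 = V1 × R2/(R1 + R2) = 9 × 7.5/24010 = 0.002812 V

Final answer: 0.002812 V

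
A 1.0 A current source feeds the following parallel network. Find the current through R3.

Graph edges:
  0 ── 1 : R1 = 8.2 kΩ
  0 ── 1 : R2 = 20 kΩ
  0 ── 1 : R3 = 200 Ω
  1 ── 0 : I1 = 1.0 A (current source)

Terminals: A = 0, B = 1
All resistors sit directly between nodes 0 and 1, so they are in parallel and share one voltage V; the full source current 1 A splits among them.
1/R_par = 1/8200 + 1/20000 + 1/200 = 0.005172 S  =>  R_par = 193.4 Ω
V = I × R_par = 1 × 193.4 = 193.4 V
I_R3 = V/R3 = 193.4/200 = 0.9668 A

Final answer: 0.9668 A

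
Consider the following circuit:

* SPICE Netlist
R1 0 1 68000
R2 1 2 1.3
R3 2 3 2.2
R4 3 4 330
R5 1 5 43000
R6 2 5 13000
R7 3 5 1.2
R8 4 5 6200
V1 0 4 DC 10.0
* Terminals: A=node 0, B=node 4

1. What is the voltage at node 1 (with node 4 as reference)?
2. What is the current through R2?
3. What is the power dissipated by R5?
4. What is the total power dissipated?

Nodal analysis, taking node 4 as the 0 V reference.
Source V1 fixes V_0 = 10 V.
KCL at each unknown node (sum of currents leaving = 0; resistances in Ω):
  Node 1: (V_1 - 10)/68000 + (V_1 - V_2)/1.3 + (V_1 - V_5)/43000 = 0
  Node 2: (V_2 - V_1)/1.3 + (V_2 - V_3)/2.2 + (V_2 - V_5)/13000 = 0
  Node 3: (V_3 - V_2)/2.2 + (V_3 - 0)/330 + (V_3 - V_5)/1.2 = 0
  Node 5: (V_5 - V_1)/43000 + (V_5 - V_2)/13000 + (V_5 - V_3)/1.2 + (V_5 - 0)/6200 = 0
Collecting terms (coefficients in siemens):
  0.7693·V_1 - 0.7692·V_2 - 0.00002326·V_5 = 0.0001471
  1.224·V_2 - 0.7692·V_1 - 0.4545·V_3 - 0.00007692·V_5 = 0
  1.291·V_3 - 0.4545·V_2 - 0.8333·V_5 = 0
  0.8336·V_5 - 0.00002326·V_1 - 0.00007692·V_2 - 0.8333·V_3 = 0
Solving these 4 simultaneous equations (Gaussian elimination) gives:
  V_1 = 0.04638 V, V_2 = 0.04619 V, V_3 = 0.04586 V, V_5 = 0.04585 V
Part 1:
  Read off the nodal solution: V_1 = 0.04638 V
Part 2:
  I_R2 = (V_1 - V_2)/R2 = (0.04638 - 0.04619)/1.3 = 0.0001464 A
  Magnitude: I_R2 = 0.0001464 A
Part 3:
  I_R5 = (V_1 - V_5)/R5 = (0.04638 - 0.04585)/43000 = 0.00000001212 A
  P_R5 = I_R5² × R5 = (0.00000001212)² × 43000 = 0.000000000006314 W
Part 4:
  Power in each resistor, P = (ΔV)²/R:
    P_R1 = (10 - 0.04638)²/68000 = 0.001457 W
    P_R2 = (0.04638 - 0.04619)²/1.3 = 0.00000002785 W
    P_R3 = (0.04619 - 0.04586)²/2.2 = 0.00000004711 W
    P_R4 = (0.04586 - 0)²/330 = 0.000006374 W
    P_R5 = (0.04638 - 0.04585)²/43000 = 0.000000000006314 W
    P_R6 = (0.04619 - 0.04585)²/13000 = 0.000000000008416 W
    P_R7 = (0.04586 - 0.04585)²/1.2 = 0.00000000006497 W
    P_R8 = (0 - 0.04585)²/6200 = 0.0000003391 W
  P_total = P_R1 + P_R2 + P_R3 + P_R4 + P_R5 + P_R6 + P_R7 + P_R8 = 0.001464 W

Final answers:
1. V_1 = 0.04638 V
2. I_R2 = 0.0001464 A
3. P_R5 = 6.314e-12 W
4. P_total = 0.001464 W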